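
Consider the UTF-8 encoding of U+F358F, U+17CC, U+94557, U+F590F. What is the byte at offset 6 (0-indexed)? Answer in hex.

0x8C

U+F358F → 4-byte form F3 B3 96 8F at offsets 0–3.
U+17CC → 3-byte form E1 9F 8C at offsets 4–6.
Offset 6 falls in char 2's range; it's byte 3 of E1 9F 8C = 0x8C.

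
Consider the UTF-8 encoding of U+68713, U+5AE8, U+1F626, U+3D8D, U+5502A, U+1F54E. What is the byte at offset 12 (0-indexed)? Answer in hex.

0xB6

U+68713 → 4-byte form F1 A8 9C 93 at offsets 0–3.
U+5AE8 → 3-byte form E5 AB A8 at offsets 4–6.
U+1F626 → 4-byte form F0 9F 98 A6 at offsets 7–10.
U+3D8D → 3-byte form E3 B6 8D at offsets 11–13.
Offset 12 falls in char 4's range; it's byte 2 of E3 B6 8D = 0xB6.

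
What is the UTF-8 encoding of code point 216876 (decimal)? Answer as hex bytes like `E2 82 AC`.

F0 B4 BC AC

U+34F2C = 0x34F2C = 216876 decimal. In range U+10000–U+10FFFF → 4-byte form: 11110xxx 10xxxxxx 10xxxxxx 10xxxxxx.
Binary (21 bits): 000110100111100101100.
Split 3+6+6+6: 000 | 110100 | 111100 | 101100.
Byte 1: 11110000 = 0xF0.
Byte 2: 10110100 = 0xB4.
Byte 3: 10111100 = 0xBC.
Byte 4: 10101100 = 0xAC.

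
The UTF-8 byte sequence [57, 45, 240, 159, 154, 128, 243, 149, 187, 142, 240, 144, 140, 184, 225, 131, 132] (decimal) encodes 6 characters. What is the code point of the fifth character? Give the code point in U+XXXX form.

U+10338

Offset 0: leading byte 0x39 = 00111001 → 1-byte char #1 = 39.
Offset 1: leading byte 0x2D = 00101101 → 1-byte char #2 = 2D.
Offset 2: leading byte 0xF0 = 11110000 → 4-byte char #3 = F0 9F 9A 80.
Offset 6: leading byte 0xF3 = 11110011 → 4-byte char #4 = F3 95 BB 8E.
Offset 10: leading byte 0xF0 = 11110000 → 4-byte char #5 = F0 90 8C B8.
Leading byte 0xF0 = 11110000 matches 11110xxx → 4-byte sequence.
Byte 1: 0xF0 = 11110000, payload 000 (3 bits).
Byte 2: 0x90 = 10010000 (10xxxxxx ✓), payload 010000.
Byte 3: 0x8C = 10001100 (10xxxxxx ✓), payload 001100.
Byte 4: 0xB8 = 10111000 (10xxxxxx ✓), payload 111000.
Concatenate: 000010000001100111000 = 0x10338 (21 bits → U+10338).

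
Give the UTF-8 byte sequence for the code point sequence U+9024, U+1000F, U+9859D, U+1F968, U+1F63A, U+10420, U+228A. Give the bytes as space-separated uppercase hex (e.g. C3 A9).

E9 80 A4 F0 90 80 8F F2 98 96 9D F0 9F A5 A8 F0 9F 98 BA F0 90 90 A0 E2 8A 8A

U+9024: 3-byte form → E9 80 A4.
U+1000F: 4-byte form → F0 90 80 8F.
U+9859D: 4-byte form → F2 98 96 9D.
U+1F968: 4-byte form → F0 9F A5 A8.
U+1F63A: 4-byte form → F0 9F 98 BA.
U+10420: 4-byte form → F0 90 90 A0.
U+228A: 3-byte form → E2 8A 8A.
Concatenated (26 bytes): E9 80 A4 F0 90 80 8F F2 98 96 9D F0 9F A5 A8 F0 9F 98 BA F0 90 90 A0 E2 8A 8A.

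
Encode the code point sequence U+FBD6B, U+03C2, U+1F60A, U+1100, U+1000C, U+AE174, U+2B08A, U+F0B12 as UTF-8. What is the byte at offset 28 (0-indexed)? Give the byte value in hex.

0x92

U+FBD6B → 4-byte form F3 BB B5 AB at offsets 0–3.
U+03C2 → 2-byte form CF 82 at offsets 4–5.
U+1F60A → 4-byte form F0 9F 98 8A at offsets 6–9.
U+1100 → 3-byte form E1 84 80 at offsets 10–12.
U+1000C → 4-byte form F0 90 80 8C at offsets 13–16.
U+AE174 → 4-byte form F2 AE 85 B4 at offsets 17–20.
U+2B08A → 4-byte form F0 AB 82 8A at offsets 21–24.
U+F0B12 → 4-byte form F3 B0 AC 92 at offsets 25–28.
Offset 28 falls in char 8's range; it's byte 4 of F3 B0 AC 92 = 0x92.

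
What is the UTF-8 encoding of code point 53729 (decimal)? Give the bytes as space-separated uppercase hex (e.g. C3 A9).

ED 87 A1

U+D1E1 = 0xD1E1 = 53729 decimal. In range U+0800–U+FFFF → 3-byte form: 1110xxxx 10xxxxxx 10xxxxxx.
Binary (16 bits): 1101000111100001.
Split 4+6+6: 1101 | 000111 | 100001.
Byte 1: 11101101 = 0xED.
Byte 2: 10000111 = 0x87.
Byte 3: 10100001 = 0xA1.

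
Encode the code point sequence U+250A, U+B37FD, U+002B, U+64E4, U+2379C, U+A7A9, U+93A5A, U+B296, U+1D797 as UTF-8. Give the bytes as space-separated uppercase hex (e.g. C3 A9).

E2 94 8A F2 B3 9F BD 2B E6 93 A4 F0 A3 9E 9C EA 9E A9 F2 93 A9 9A EB 8A 96 F0 9D 9E 97

U+250A: 3-byte form → E2 94 8A.
U+B37FD: 4-byte form → F2 B3 9F BD.
U+002B: 1-byte form → 2B.
U+64E4: 3-byte form → E6 93 A4.
U+2379C: 4-byte form → F0 A3 9E 9C.
U+A7A9: 3-byte form → EA 9E A9.
U+93A5A: 4-byte form → F2 93 A9 9A.
U+B296: 3-byte form → EB 8A 96.
U+1D797: 4-byte form → F0 9D 9E 97.
Concatenated (29 bytes): E2 94 8A F2 B3 9F BD 2B E6 93 A4 F0 A3 9E 9C EA 9E A9 F2 93 A9 9A EB 8A 96 F0 9D 9E 97.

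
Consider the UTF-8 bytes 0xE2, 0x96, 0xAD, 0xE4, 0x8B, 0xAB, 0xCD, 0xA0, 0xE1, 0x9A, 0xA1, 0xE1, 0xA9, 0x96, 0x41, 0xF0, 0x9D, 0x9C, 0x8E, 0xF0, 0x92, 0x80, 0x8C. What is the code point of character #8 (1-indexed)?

Offset 0: leading byte 0xE2 = 11100010 → 3-byte char #1 = E2 96 AD.
Offset 3: leading byte 0xE4 = 11100100 → 3-byte char #2 = E4 8B AB.
Offset 6: leading byte 0xCD = 11001101 → 2-byte char #3 = CD A0.
Offset 8: leading byte 0xE1 = 11100001 → 3-byte char #4 = E1 9A A1.
Offset 11: leading byte 0xE1 = 11100001 → 3-byte char #5 = E1 A9 96.
Offset 14: leading byte 0x41 = 01000001 → 1-byte char #6 = 41.
Offset 15: leading byte 0xF0 = 11110000 → 4-byte char #7 = F0 9D 9C 8E.
Offset 19: leading byte 0xF0 = 11110000 → 4-byte char #8 = F0 92 80 8C.
Leading byte 0xF0 = 11110000 matches 11110xxx → 4-byte sequence.
Byte 1: 0xF0 = 11110000, payload 000 (3 bits).
Byte 2: 0x92 = 10010010 (10xxxxxx ✓), payload 010010.
Byte 3: 0x80 = 10000000 (10xxxxxx ✓), payload 000000.
Byte 4: 0x8C = 10001100 (10xxxxxx ✓), payload 001100.
Concatenate: 000010010000000001100 = 0x1200C (21 bits → U+1200C).

U+1200C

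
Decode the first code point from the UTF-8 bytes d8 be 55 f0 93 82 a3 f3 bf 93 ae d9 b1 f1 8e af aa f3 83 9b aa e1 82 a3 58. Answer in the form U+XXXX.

U+063E

Offset 0: leading byte 0xD8 = 11011000 → 2-byte char #1 = D8 BE.
Leading byte 0xD8 = 11011000 matches 110xxxxx → 2-byte sequence.
Byte 1: 0xD8 = 11011000, payload 11000 (5 bits).
Byte 2: 0xBE = 10111110 (10xxxxxx ✓), payload 111110.
Concatenate: 11000111110 = 0x63E (11 bits → U+063E).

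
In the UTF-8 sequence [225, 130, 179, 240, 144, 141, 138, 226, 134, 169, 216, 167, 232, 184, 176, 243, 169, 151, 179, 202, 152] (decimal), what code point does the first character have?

Offset 0: leading byte 0xE1 = 11100001 → 3-byte char #1 = E1 82 B3.
Leading byte 0xE1 = 11100001 matches 1110xxxx → 3-byte sequence.
Byte 1: 0xE1 = 11100001, payload 0001 (4 bits).
Byte 2: 0x82 = 10000010 (10xxxxxx ✓), payload 000010.
Byte 3: 0xB3 = 10110011 (10xxxxxx ✓), payload 110011.
Concatenate: 0001000010110011 = 0x10B3 (16 bits → U+10B3).

U+10B3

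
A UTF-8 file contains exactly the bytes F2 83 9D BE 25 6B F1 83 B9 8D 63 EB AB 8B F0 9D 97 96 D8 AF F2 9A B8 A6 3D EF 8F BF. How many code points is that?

11

Byte at offset 0: 0xF2 = 11110010 → 4-byte char (#1). Advance 4.
Byte at offset 4: 0x25 = 00100101 → 1-byte char (#2). Advance 1.
Byte at offset 5: 0x6B = 01101011 → 1-byte char (#3). Advance 1.
Byte at offset 6: 0xF1 = 11110001 → 4-byte char (#4). Advance 4.
Byte at offset 10: 0x63 = 01100011 → 1-byte char (#5). Advance 1.
Byte at offset 11: 0xEB = 11101011 → 3-byte char (#6). Advance 3.
Byte at offset 14: 0xF0 = 11110000 → 4-byte char (#7). Advance 4.
Byte at offset 18: 0xD8 = 11011000 → 2-byte char (#8). Advance 2.
Byte at offset 20: 0xF2 = 11110010 → 4-byte char (#9). Advance 4.
Byte at offset 24: 0x3D = 00111101 → 1-byte char (#10). Advance 1.
Byte at offset 25: 0xEF = 11101111 → 3-byte char (#11). Advance 3.
Reached end at offset 28 after 11 code points.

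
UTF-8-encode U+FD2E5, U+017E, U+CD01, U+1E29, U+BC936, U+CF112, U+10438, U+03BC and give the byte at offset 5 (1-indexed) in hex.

1-indexed offset 5 is 0-indexed offset 4.
U+FD2E5 → 4-byte form F3 BD 8B A5 at offsets 0–3.
U+017E → 2-byte form C5 BE at offsets 4–5.
Offset 4 falls in char 2's range; it's byte 1 of C5 BE = 0xC5.

0xC5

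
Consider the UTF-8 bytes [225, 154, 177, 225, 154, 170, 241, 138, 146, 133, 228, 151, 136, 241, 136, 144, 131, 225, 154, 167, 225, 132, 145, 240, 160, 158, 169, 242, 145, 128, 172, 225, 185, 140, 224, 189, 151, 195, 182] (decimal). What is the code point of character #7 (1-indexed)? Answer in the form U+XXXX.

Offset 0: leading byte 0xE1 = 11100001 → 3-byte char #1 = E1 9A B1.
Offset 3: leading byte 0xE1 = 11100001 → 3-byte char #2 = E1 9A AA.
Offset 6: leading byte 0xF1 = 11110001 → 4-byte char #3 = F1 8A 92 85.
Offset 10: leading byte 0xE4 = 11100100 → 3-byte char #4 = E4 97 88.
Offset 13: leading byte 0xF1 = 11110001 → 4-byte char #5 = F1 88 90 83.
Offset 17: leading byte 0xE1 = 11100001 → 3-byte char #6 = E1 9A A7.
Offset 20: leading byte 0xE1 = 11100001 → 3-byte char #7 = E1 84 91.
Leading byte 0xE1 = 11100001 matches 1110xxxx → 3-byte sequence.
Byte 1: 0xE1 = 11100001, payload 0001 (4 bits).
Byte 2: 0x84 = 10000100 (10xxxxxx ✓), payload 000100.
Byte 3: 0x91 = 10010001 (10xxxxxx ✓), payload 010001.
Concatenate: 0001000100010001 = 0x1111 (16 bits → U+1111).

U+1111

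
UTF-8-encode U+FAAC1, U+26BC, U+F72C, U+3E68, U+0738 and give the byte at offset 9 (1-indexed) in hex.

1-indexed offset 9 is 0-indexed offset 8.
U+FAAC1 → 4-byte form F3 BA AB 81 at offsets 0–3.
U+26BC → 3-byte form E2 9A BC at offsets 4–6.
U+F72C → 3-byte form EF 9C AC at offsets 7–9.
Offset 8 falls in char 3's range; it's byte 2 of EF 9C AC = 0x9C.

0x9C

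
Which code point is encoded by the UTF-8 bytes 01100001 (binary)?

U+0061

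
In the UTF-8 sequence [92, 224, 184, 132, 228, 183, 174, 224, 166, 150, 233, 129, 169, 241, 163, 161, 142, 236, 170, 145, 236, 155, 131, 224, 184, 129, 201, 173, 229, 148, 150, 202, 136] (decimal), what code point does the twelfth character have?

Offset 0: leading byte 0x5C = 01011100 → 1-byte char #1 = 5C.
Offset 1: leading byte 0xE0 = 11100000 → 3-byte char #2 = E0 B8 84.
Offset 4: leading byte 0xE4 = 11100100 → 3-byte char #3 = E4 B7 AE.
Offset 7: leading byte 0xE0 = 11100000 → 3-byte char #4 = E0 A6 96.
Offset 10: leading byte 0xE9 = 11101001 → 3-byte char #5 = E9 81 A9.
Offset 13: leading byte 0xF1 = 11110001 → 4-byte char #6 = F1 A3 A1 8E.
Offset 17: leading byte 0xEC = 11101100 → 3-byte char #7 = EC AA 91.
Offset 20: leading byte 0xEC = 11101100 → 3-byte char #8 = EC 9B 83.
Offset 23: leading byte 0xE0 = 11100000 → 3-byte char #9 = E0 B8 81.
Offset 26: leading byte 0xC9 = 11001001 → 2-byte char #10 = C9 AD.
Offset 28: leading byte 0xE5 = 11100101 → 3-byte char #11 = E5 94 96.
Offset 31: leading byte 0xCA = 11001010 → 2-byte char #12 = CA 88.
Leading byte 0xCA = 11001010 matches 110xxxxx → 2-byte sequence.
Byte 1: 0xCA = 11001010, payload 01010 (5 bits).
Byte 2: 0x88 = 10001000 (10xxxxxx ✓), payload 001000.
Concatenate: 01010001000 = 0x288 (11 bits → U+0288).

U+0288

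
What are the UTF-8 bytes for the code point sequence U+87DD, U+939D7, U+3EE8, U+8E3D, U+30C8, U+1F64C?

E8 9F 9D F2 93 A7 97 E3 BB A8 E8 B8 BD E3 83 88 F0 9F 99 8C

U+87DD: 3-byte form → E8 9F 9D.
U+939D7: 4-byte form → F2 93 A7 97.
U+3EE8: 3-byte form → E3 BB A8.
U+8E3D: 3-byte form → E8 B8 BD.
U+30C8: 3-byte form → E3 83 88.
U+1F64C: 4-byte form → F0 9F 99 8C.
Concatenated (20 bytes): E8 9F 9D F2 93 A7 97 E3 BB A8 E8 B8 BD E3 83 88 F0 9F 99 8C.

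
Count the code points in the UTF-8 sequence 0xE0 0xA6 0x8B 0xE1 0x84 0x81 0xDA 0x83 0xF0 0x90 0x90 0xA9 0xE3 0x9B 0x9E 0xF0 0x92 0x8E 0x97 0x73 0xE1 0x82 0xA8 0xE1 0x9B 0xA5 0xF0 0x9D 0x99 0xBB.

Byte at offset 0: 0xE0 = 11100000 → 3-byte char (#1). Advance 3.
Byte at offset 3: 0xE1 = 11100001 → 3-byte char (#2). Advance 3.
Byte at offset 6: 0xDA = 11011010 → 2-byte char (#3). Advance 2.
Byte at offset 8: 0xF0 = 11110000 → 4-byte char (#4). Advance 4.
Byte at offset 12: 0xE3 = 11100011 → 3-byte char (#5). Advance 3.
Byte at offset 15: 0xF0 = 11110000 → 4-byte char (#6). Advance 4.
Byte at offset 19: 0x73 = 01110011 → 1-byte char (#7). Advance 1.
Byte at offset 20: 0xE1 = 11100001 → 3-byte char (#8). Advance 3.
Byte at offset 23: 0xE1 = 11100001 → 3-byte char (#9). Advance 3.
Byte at offset 26: 0xF0 = 11110000 → 4-byte char (#10). Advance 4.
Reached end at offset 30 after 10 code points.

10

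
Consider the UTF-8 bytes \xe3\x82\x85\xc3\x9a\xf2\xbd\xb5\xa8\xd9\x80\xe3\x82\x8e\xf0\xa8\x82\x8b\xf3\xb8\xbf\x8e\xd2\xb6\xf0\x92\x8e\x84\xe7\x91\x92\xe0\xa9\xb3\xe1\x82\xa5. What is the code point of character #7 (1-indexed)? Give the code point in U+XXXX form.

Offset 0: leading byte 0xE3 = 11100011 → 3-byte char #1 = E3 82 85.
Offset 3: leading byte 0xC3 = 11000011 → 2-byte char #2 = C3 9A.
Offset 5: leading byte 0xF2 = 11110010 → 4-byte char #3 = F2 BD B5 A8.
Offset 9: leading byte 0xD9 = 11011001 → 2-byte char #4 = D9 80.
Offset 11: leading byte 0xE3 = 11100011 → 3-byte char #5 = E3 82 8E.
Offset 14: leading byte 0xF0 = 11110000 → 4-byte char #6 = F0 A8 82 8B.
Offset 18: leading byte 0xF3 = 11110011 → 4-byte char #7 = F3 B8 BF 8E.
Leading byte 0xF3 = 11110011 matches 11110xxx → 4-byte sequence.
Byte 1: 0xF3 = 11110011, payload 011 (3 bits).
Byte 2: 0xB8 = 10111000 (10xxxxxx ✓), payload 111000.
Byte 3: 0xBF = 10111111 (10xxxxxx ✓), payload 111111.
Byte 4: 0x8E = 10001110 (10xxxxxx ✓), payload 001110.
Concatenate: 011111000111111001110 = 0xF8FCE (21 bits → U+F8FCE).

U+F8FCE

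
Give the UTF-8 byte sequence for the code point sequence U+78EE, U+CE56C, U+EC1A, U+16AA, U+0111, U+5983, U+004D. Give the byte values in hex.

E7 A3 AE F3 8E 95 AC EE B0 9A E1 9A AA C4 91 E5 A6 83 4D

U+78EE: 3-byte form → E7 A3 AE.
U+CE56C: 4-byte form → F3 8E 95 AC.
U+EC1A: 3-byte form → EE B0 9A.
U+16AA: 3-byte form → E1 9A AA.
U+0111: 2-byte form → C4 91.
U+5983: 3-byte form → E5 A6 83.
U+004D: 1-byte form → 4D.
Concatenated (19 bytes): E7 A3 AE F3 8E 95 AC EE B0 9A E1 9A AA C4 91 E5 A6 83 4D.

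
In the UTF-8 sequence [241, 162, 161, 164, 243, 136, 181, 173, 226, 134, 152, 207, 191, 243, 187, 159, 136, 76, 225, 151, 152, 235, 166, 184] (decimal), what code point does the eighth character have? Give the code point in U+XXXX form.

U+B9B8

Offset 0: leading byte 0xF1 = 11110001 → 4-byte char #1 = F1 A2 A1 A4.
Offset 4: leading byte 0xF3 = 11110011 → 4-byte char #2 = F3 88 B5 AD.
Offset 8: leading byte 0xE2 = 11100010 → 3-byte char #3 = E2 86 98.
Offset 11: leading byte 0xCF = 11001111 → 2-byte char #4 = CF BF.
Offset 13: leading byte 0xF3 = 11110011 → 4-byte char #5 = F3 BB 9F 88.
Offset 17: leading byte 0x4C = 01001100 → 1-byte char #6 = 4C.
Offset 18: leading byte 0xE1 = 11100001 → 3-byte char #7 = E1 97 98.
Offset 21: leading byte 0xEB = 11101011 → 3-byte char #8 = EB A6 B8.
Leading byte 0xEB = 11101011 matches 1110xxxx → 3-byte sequence.
Byte 1: 0xEB = 11101011, payload 1011 (4 bits).
Byte 2: 0xA6 = 10100110 (10xxxxxx ✓), payload 100110.
Byte 3: 0xB8 = 10111000 (10xxxxxx ✓), payload 111000.
Concatenate: 1011100110111000 = 0xB9B8 (16 bits → U+B9B8).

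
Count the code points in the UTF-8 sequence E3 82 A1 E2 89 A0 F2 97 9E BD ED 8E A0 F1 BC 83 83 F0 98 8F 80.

6

Byte at offset 0: 0xE3 = 11100011 → 3-byte char (#1). Advance 3.
Byte at offset 3: 0xE2 = 11100010 → 3-byte char (#2). Advance 3.
Byte at offset 6: 0xF2 = 11110010 → 4-byte char (#3). Advance 4.
Byte at offset 10: 0xED = 11101101 → 3-byte char (#4). Advance 3.
Byte at offset 13: 0xF1 = 11110001 → 4-byte char (#5). Advance 4.
Byte at offset 17: 0xF0 = 11110000 → 4-byte char (#6). Advance 4.
Reached end at offset 21 after 6 code points.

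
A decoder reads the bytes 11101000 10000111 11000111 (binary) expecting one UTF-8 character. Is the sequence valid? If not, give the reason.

invalid (non-continuation byte where continuation expected)

Leading byte 0xE8 = 11101000 → 3-byte form.
Byte 3 is 0xC7 = 11000111, which is not 10xxxxxx — expected a continuation byte.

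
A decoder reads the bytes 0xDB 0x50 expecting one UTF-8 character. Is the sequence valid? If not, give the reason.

invalid (non-continuation byte where continuation expected)

Leading byte 0xDB = 11011011 → 2-byte form.
Byte 2 is 0x50 = 01010000, which is not 10xxxxxx — expected a continuation byte.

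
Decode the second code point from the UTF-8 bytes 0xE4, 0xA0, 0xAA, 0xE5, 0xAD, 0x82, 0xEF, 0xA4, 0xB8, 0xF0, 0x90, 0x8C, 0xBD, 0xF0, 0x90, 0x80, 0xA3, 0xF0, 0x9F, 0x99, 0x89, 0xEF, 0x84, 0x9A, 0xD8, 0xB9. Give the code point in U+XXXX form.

U+5B42

Offset 0: leading byte 0xE4 = 11100100 → 3-byte char #1 = E4 A0 AA.
Offset 3: leading byte 0xE5 = 11100101 → 3-byte char #2 = E5 AD 82.
Leading byte 0xE5 = 11100101 matches 1110xxxx → 3-byte sequence.
Byte 1: 0xE5 = 11100101, payload 0101 (4 bits).
Byte 2: 0xAD = 10101101 (10xxxxxx ✓), payload 101101.
Byte 3: 0x82 = 10000010 (10xxxxxx ✓), payload 000010.
Concatenate: 0101101101000010 = 0x5B42 (16 bits → U+5B42).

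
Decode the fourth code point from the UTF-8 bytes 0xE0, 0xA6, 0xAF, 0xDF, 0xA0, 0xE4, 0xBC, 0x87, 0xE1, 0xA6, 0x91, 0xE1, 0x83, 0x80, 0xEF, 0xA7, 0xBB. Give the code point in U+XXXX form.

U+1991

Offset 0: leading byte 0xE0 = 11100000 → 3-byte char #1 = E0 A6 AF.
Offset 3: leading byte 0xDF = 11011111 → 2-byte char #2 = DF A0.
Offset 5: leading byte 0xE4 = 11100100 → 3-byte char #3 = E4 BC 87.
Offset 8: leading byte 0xE1 = 11100001 → 3-byte char #4 = E1 A6 91.
Leading byte 0xE1 = 11100001 matches 1110xxxx → 3-byte sequence.
Byte 1: 0xE1 = 11100001, payload 0001 (4 bits).
Byte 2: 0xA6 = 10100110 (10xxxxxx ✓), payload 100110.
Byte 3: 0x91 = 10010001 (10xxxxxx ✓), payload 010001.
Concatenate: 0001100110010001 = 0x1991 (16 bits → U+1991).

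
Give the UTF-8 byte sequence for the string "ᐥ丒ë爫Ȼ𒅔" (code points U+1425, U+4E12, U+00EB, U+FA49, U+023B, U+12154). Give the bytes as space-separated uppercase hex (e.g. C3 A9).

U+1425: 3-byte form → E1 90 A5.
U+4E12: 3-byte form → E4 B8 92.
U+00EB: 2-byte form → C3 AB.
U+FA49: 3-byte form → EF A9 89.
U+023B: 2-byte form → C8 BB.
U+12154: 4-byte form → F0 92 85 94.
Concatenated (17 bytes): E1 90 A5 E4 B8 92 C3 AB EF A9 89 C8 BB F0 92 85 94.

E1 90 A5 E4 B8 92 C3 AB EF A9 89 C8 BB F0 92 85 94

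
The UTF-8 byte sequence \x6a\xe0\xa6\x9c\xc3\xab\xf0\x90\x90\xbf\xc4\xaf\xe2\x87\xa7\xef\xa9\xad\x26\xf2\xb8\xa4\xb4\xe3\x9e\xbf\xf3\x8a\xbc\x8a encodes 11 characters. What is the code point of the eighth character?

U+0026

Offset 0: leading byte 0x6A = 01101010 → 1-byte char #1 = 6A.
Offset 1: leading byte 0xE0 = 11100000 → 3-byte char #2 = E0 A6 9C.
Offset 4: leading byte 0xC3 = 11000011 → 2-byte char #3 = C3 AB.
Offset 6: leading byte 0xF0 = 11110000 → 4-byte char #4 = F0 90 90 BF.
Offset 10: leading byte 0xC4 = 11000100 → 2-byte char #5 = C4 AF.
Offset 12: leading byte 0xE2 = 11100010 → 3-byte char #6 = E2 87 A7.
Offset 15: leading byte 0xEF = 11101111 → 3-byte char #7 = EF A9 AD.
Offset 18: leading byte 0x26 = 00100110 → 1-byte char #8 = 26.
Leading byte 0x26 = 00100110 matches 0xxxxxxx → 1-byte sequence.
Byte 1: 0x26 = 00100110, payload 0100110 (7 bits).
Concatenate: 0100110 = 0x26 (7 bits → U+0026).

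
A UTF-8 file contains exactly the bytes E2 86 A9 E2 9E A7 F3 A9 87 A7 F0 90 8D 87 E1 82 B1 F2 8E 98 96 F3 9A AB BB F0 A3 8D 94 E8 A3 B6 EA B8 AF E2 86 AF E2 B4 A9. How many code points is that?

Byte at offset 0: 0xE2 = 11100010 → 3-byte char (#1). Advance 3.
Byte at offset 3: 0xE2 = 11100010 → 3-byte char (#2). Advance 3.
Byte at offset 6: 0xF3 = 11110011 → 4-byte char (#3). Advance 4.
Byte at offset 10: 0xF0 = 11110000 → 4-byte char (#4). Advance 4.
Byte at offset 14: 0xE1 = 11100001 → 3-byte char (#5). Advance 3.
Byte at offset 17: 0xF2 = 11110010 → 4-byte char (#6). Advance 4.
Byte at offset 21: 0xF3 = 11110011 → 4-byte char (#7). Advance 4.
Byte at offset 25: 0xF0 = 11110000 → 4-byte char (#8). Advance 4.
Byte at offset 29: 0xE8 = 11101000 → 3-byte char (#9). Advance 3.
Byte at offset 32: 0xEA = 11101010 → 3-byte char (#10). Advance 3.
Byte at offset 35: 0xE2 = 11100010 → 3-byte char (#11). Advance 3.
Byte at offset 38: 0xE2 = 11100010 → 3-byte char (#12). Advance 3.
Reached end at offset 41 after 12 code points.

12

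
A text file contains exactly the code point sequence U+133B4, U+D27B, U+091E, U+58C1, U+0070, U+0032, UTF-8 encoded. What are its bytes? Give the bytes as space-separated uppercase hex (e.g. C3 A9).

U+133B4: 4-byte form → F0 93 8E B4.
U+D27B: 3-byte form → ED 89 BB.
U+091E: 3-byte form → E0 A4 9E.
U+58C1: 3-byte form → E5 A3 81.
U+0070: 1-byte form → 70.
U+0032: 1-byte form → 32.
Concatenated (15 bytes): F0 93 8E B4 ED 89 BB E0 A4 9E E5 A3 81 70 32.

F0 93 8E B4 ED 89 BB E0 A4 9E E5 A3 81 70 32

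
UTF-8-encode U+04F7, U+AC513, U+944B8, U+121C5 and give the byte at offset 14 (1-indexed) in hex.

1-indexed offset 14 is 0-indexed offset 13.
U+04F7 → 2-byte form D3 B7 at offsets 0–1.
U+AC513 → 4-byte form F2 AC 94 93 at offsets 2–5.
U+944B8 → 4-byte form F2 94 92 B8 at offsets 6–9.
U+121C5 → 4-byte form F0 92 87 85 at offsets 10–13.
Offset 13 falls in char 4's range; it's byte 4 of F0 92 87 85 = 0x85.

0x85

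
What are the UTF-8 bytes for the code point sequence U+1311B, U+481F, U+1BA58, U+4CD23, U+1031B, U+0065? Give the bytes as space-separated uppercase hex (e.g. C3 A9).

F0 93 84 9B E4 A0 9F F0 9B A9 98 F1 8C B4 A3 F0 90 8C 9B 65

U+1311B: 4-byte form → F0 93 84 9B.
U+481F: 3-byte form → E4 A0 9F.
U+1BA58: 4-byte form → F0 9B A9 98.
U+4CD23: 4-byte form → F1 8C B4 A3.
U+1031B: 4-byte form → F0 90 8C 9B.
U+0065: 1-byte form → 65.
Concatenated (20 bytes): F0 93 84 9B E4 A0 9F F0 9B A9 98 F1 8C B4 A3 F0 90 8C 9B 65.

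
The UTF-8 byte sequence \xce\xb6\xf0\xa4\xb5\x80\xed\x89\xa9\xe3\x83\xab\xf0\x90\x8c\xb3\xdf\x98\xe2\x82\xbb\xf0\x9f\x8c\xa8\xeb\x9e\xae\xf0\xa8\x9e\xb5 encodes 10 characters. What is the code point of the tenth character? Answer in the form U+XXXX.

U+287B5

Offset 0: leading byte 0xCE = 11001110 → 2-byte char #1 = CE B6.
Offset 2: leading byte 0xF0 = 11110000 → 4-byte char #2 = F0 A4 B5 80.
Offset 6: leading byte 0xED = 11101101 → 3-byte char #3 = ED 89 A9.
Offset 9: leading byte 0xE3 = 11100011 → 3-byte char #4 = E3 83 AB.
Offset 12: leading byte 0xF0 = 11110000 → 4-byte char #5 = F0 90 8C B3.
Offset 16: leading byte 0xDF = 11011111 → 2-byte char #6 = DF 98.
Offset 18: leading byte 0xE2 = 11100010 → 3-byte char #7 = E2 82 BB.
Offset 21: leading byte 0xF0 = 11110000 → 4-byte char #8 = F0 9F 8C A8.
Offset 25: leading byte 0xEB = 11101011 → 3-byte char #9 = EB 9E AE.
Offset 28: leading byte 0xF0 = 11110000 → 4-byte char #10 = F0 A8 9E B5.
Leading byte 0xF0 = 11110000 matches 11110xxx → 4-byte sequence.
Byte 1: 0xF0 = 11110000, payload 000 (3 bits).
Byte 2: 0xA8 = 10101000 (10xxxxxx ✓), payload 101000.
Byte 3: 0x9E = 10011110 (10xxxxxx ✓), payload 011110.
Byte 4: 0xB5 = 10110101 (10xxxxxx ✓), payload 110101.
Concatenate: 000101000011110110101 = 0x287B5 (21 bits → U+287B5).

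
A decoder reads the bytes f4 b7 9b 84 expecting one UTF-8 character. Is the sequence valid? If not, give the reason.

Leading byte 0xF4 = 11110100 → 4-byte form.
Payload = 0x1376C4, which exceeds U+10FFFF, the maximum Unicode code point. (Leading bytes F5–FF, or F4 followed by ≥ 0x90, are invalid.)

invalid (encodes a value above U+10FFFF)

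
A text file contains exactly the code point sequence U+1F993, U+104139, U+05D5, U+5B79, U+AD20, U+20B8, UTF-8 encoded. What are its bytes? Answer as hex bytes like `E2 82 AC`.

U+1F993: 4-byte form → F0 9F A6 93.
U+104139: 4-byte form → F4 84 84 B9.
U+05D5: 2-byte form → D7 95.
U+5B79: 3-byte form → E5 AD B9.
U+AD20: 3-byte form → EA B4 A0.
U+20B8: 3-byte form → E2 82 B8.
Concatenated (19 bytes): F0 9F A6 93 F4 84 84 B9 D7 95 E5 AD B9 EA B4 A0 E2 82 B8.

F0 9F A6 93 F4 84 84 B9 D7 95 E5 AD B9 EA B4 A0 E2 82 B8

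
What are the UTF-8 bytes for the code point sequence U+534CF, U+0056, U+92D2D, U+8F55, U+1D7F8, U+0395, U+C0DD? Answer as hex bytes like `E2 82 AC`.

U+534CF: 4-byte form → F1 93 93 8F.
U+0056: 1-byte form → 56.
U+92D2D: 4-byte form → F2 92 B4 AD.
U+8F55: 3-byte form → E8 BD 95.
U+1D7F8: 4-byte form → F0 9D 9F B8.
U+0395: 2-byte form → CE 95.
U+C0DD: 3-byte form → EC 83 9D.
Concatenated (21 bytes): F1 93 93 8F 56 F2 92 B4 AD E8 BD 95 F0 9D 9F B8 CE 95 EC 83 9D.

F1 93 93 8F 56 F2 92 B4 AD E8 BD 95 F0 9D 9F B8 CE 95 EC 83 9D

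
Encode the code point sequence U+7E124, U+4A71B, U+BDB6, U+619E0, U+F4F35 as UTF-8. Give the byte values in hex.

U+7E124: 4-byte form → F1 BE 84 A4.
U+4A71B: 4-byte form → F1 8A 9C 9B.
U+BDB6: 3-byte form → EB B6 B6.
U+619E0: 4-byte form → F1 A1 A7 A0.
U+F4F35: 4-byte form → F3 B4 BC B5.
Concatenated (19 bytes): F1 BE 84 A4 F1 8A 9C 9B EB B6 B6 F1 A1 A7 A0 F3 B4 BC B5.

F1 BE 84 A4 F1 8A 9C 9B EB B6 B6 F1 A1 A7 A0 F3 B4 BC B5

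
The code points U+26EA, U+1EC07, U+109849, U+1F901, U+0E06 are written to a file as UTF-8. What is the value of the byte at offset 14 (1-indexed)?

0xA4

1-indexed offset 14 is 0-indexed offset 13.
U+26EA → 3-byte form E2 9B AA at offsets 0–2.
U+1EC07 → 4-byte form F0 9E B0 87 at offsets 3–6.
U+109849 → 4-byte form F4 89 A1 89 at offsets 7–10.
U+1F901 → 4-byte form F0 9F A4 81 at offsets 11–14.
Offset 13 falls in char 4's range; it's byte 3 of F0 9F A4 81 = 0xA4.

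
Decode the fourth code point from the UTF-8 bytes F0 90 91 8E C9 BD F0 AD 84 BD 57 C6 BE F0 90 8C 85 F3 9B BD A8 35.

U+0057

Offset 0: leading byte 0xF0 = 11110000 → 4-byte char #1 = F0 90 91 8E.
Offset 4: leading byte 0xC9 = 11001001 → 2-byte char #2 = C9 BD.
Offset 6: leading byte 0xF0 = 11110000 → 4-byte char #3 = F0 AD 84 BD.
Offset 10: leading byte 0x57 = 01010111 → 1-byte char #4 = 57.
Leading byte 0x57 = 01010111 matches 0xxxxxxx → 1-byte sequence.
Byte 1: 0x57 = 01010111, payload 1010111 (7 bits).
Concatenate: 1010111 = 0x57 (7 bits → U+0057).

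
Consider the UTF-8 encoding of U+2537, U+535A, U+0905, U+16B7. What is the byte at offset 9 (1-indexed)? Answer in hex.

0x85

1-indexed offset 9 is 0-indexed offset 8.
U+2537 → 3-byte form E2 94 B7 at offsets 0–2.
U+535A → 3-byte form E5 8D 9A at offsets 3–5.
U+0905 → 3-byte form E0 A4 85 at offsets 6–8.
Offset 8 falls in char 3's range; it's byte 3 of E0 A4 85 = 0x85.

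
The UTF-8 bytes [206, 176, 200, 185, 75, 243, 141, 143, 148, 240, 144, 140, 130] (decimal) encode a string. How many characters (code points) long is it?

Byte at offset 0: 0xCE = 11001110 → 2-byte char (#1). Advance 2.
Byte at offset 2: 0xC8 = 11001000 → 2-byte char (#2). Advance 2.
Byte at offset 4: 0x4B = 01001011 → 1-byte char (#3). Advance 1.
Byte at offset 5: 0xF3 = 11110011 → 4-byte char (#4). Advance 4.
Byte at offset 9: 0xF0 = 11110000 → 4-byte char (#5). Advance 4.
Reached end at offset 13 after 5 code points.

5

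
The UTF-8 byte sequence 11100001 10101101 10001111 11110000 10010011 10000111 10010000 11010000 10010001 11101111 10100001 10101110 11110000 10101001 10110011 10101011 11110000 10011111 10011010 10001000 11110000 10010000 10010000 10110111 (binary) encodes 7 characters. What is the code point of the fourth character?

Offset 0: leading byte 0xE1 = 11100001 → 3-byte char #1 = E1 AD 8F.
Offset 3: leading byte 0xF0 = 11110000 → 4-byte char #2 = F0 93 87 90.
Offset 7: leading byte 0xD0 = 11010000 → 2-byte char #3 = D0 91.
Offset 9: leading byte 0xEF = 11101111 → 3-byte char #4 = EF A1 AE.
Leading byte 0xEF = 11101111 matches 1110xxxx → 3-byte sequence.
Byte 1: 0xEF = 11101111, payload 1111 (4 bits).
Byte 2: 0xA1 = 10100001 (10xxxxxx ✓), payload 100001.
Byte 3: 0xAE = 10101110 (10xxxxxx ✓), payload 101110.
Concatenate: 1111100001101110 = 0xF86E (16 bits → U+F86E).

U+F86E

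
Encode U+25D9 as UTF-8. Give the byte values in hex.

E2 97 99

U+25D9 = 0x25D9 = 9689 decimal. In range U+0800–U+FFFF → 3-byte form: 1110xxxx 10xxxxxx 10xxxxxx.
Binary (16 bits): 0010010111011001.
Split 4+6+6: 0010 | 010111 | 011001.
Byte 1: 11100010 = 0xE2.
Byte 2: 10010111 = 0x97.
Byte 3: 10011001 = 0x99.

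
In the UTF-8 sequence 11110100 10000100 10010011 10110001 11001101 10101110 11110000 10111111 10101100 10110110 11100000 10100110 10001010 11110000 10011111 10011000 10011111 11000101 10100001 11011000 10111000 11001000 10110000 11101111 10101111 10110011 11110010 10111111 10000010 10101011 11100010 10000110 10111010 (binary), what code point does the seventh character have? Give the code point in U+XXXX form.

U+0638

Offset 0: leading byte 0xF4 = 11110100 → 4-byte char #1 = F4 84 93 B1.
Offset 4: leading byte 0xCD = 11001101 → 2-byte char #2 = CD AE.
Offset 6: leading byte 0xF0 = 11110000 → 4-byte char #3 = F0 BF AC B6.
Offset 10: leading byte 0xE0 = 11100000 → 3-byte char #4 = E0 A6 8A.
Offset 13: leading byte 0xF0 = 11110000 → 4-byte char #5 = F0 9F 98 9F.
Offset 17: leading byte 0xC5 = 11000101 → 2-byte char #6 = C5 A1.
Offset 19: leading byte 0xD8 = 11011000 → 2-byte char #7 = D8 B8.
Leading byte 0xD8 = 11011000 matches 110xxxxx → 2-byte sequence.
Byte 1: 0xD8 = 11011000, payload 11000 (5 bits).
Byte 2: 0xB8 = 10111000 (10xxxxxx ✓), payload 111000.
Concatenate: 11000111000 = 0x638 (11 bits → U+0638).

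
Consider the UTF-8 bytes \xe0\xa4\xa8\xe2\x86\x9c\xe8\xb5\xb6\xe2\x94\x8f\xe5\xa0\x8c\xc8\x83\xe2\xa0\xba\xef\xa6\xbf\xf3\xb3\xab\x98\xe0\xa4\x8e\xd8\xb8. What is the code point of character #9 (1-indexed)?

U+F3AD8

Offset 0: leading byte 0xE0 = 11100000 → 3-byte char #1 = E0 A4 A8.
Offset 3: leading byte 0xE2 = 11100010 → 3-byte char #2 = E2 86 9C.
Offset 6: leading byte 0xE8 = 11101000 → 3-byte char #3 = E8 B5 B6.
Offset 9: leading byte 0xE2 = 11100010 → 3-byte char #4 = E2 94 8F.
Offset 12: leading byte 0xE5 = 11100101 → 3-byte char #5 = E5 A0 8C.
Offset 15: leading byte 0xC8 = 11001000 → 2-byte char #6 = C8 83.
Offset 17: leading byte 0xE2 = 11100010 → 3-byte char #7 = E2 A0 BA.
Offset 20: leading byte 0xEF = 11101111 → 3-byte char #8 = EF A6 BF.
Offset 23: leading byte 0xF3 = 11110011 → 4-byte char #9 = F3 B3 AB 98.
Leading byte 0xF3 = 11110011 matches 11110xxx → 4-byte sequence.
Byte 1: 0xF3 = 11110011, payload 011 (3 bits).
Byte 2: 0xB3 = 10110011 (10xxxxxx ✓), payload 110011.
Byte 3: 0xAB = 10101011 (10xxxxxx ✓), payload 101011.
Byte 4: 0x98 = 10011000 (10xxxxxx ✓), payload 011000.
Concatenate: 011110011101011011000 = 0xF3AD8 (21 bits → U+F3AD8).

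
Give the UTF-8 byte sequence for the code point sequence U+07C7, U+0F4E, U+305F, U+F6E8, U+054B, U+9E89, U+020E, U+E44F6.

U+07C7: 2-byte form → DF 87.
U+0F4E: 3-byte form → E0 BD 8E.
U+305F: 3-byte form → E3 81 9F.
U+F6E8: 3-byte form → EF 9B A8.
U+054B: 2-byte form → D5 8B.
U+9E89: 3-byte form → E9 BA 89.
U+020E: 2-byte form → C8 8E.
U+E44F6: 4-byte form → F3 A4 93 B6.
Concatenated (22 bytes): DF 87 E0 BD 8E E3 81 9F EF 9B A8 D5 8B E9 BA 89 C8 8E F3 A4 93 B6.

DF 87 E0 BD 8E E3 81 9F EF 9B A8 D5 8B E9 BA 89 C8 8E F3 A4 93 B6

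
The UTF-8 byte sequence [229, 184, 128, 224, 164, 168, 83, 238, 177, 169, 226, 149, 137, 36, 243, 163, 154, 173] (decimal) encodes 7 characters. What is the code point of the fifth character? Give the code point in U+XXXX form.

Offset 0: leading byte 0xE5 = 11100101 → 3-byte char #1 = E5 B8 80.
Offset 3: leading byte 0xE0 = 11100000 → 3-byte char #2 = E0 A4 A8.
Offset 6: leading byte 0x53 = 01010011 → 1-byte char #3 = 53.
Offset 7: leading byte 0xEE = 11101110 → 3-byte char #4 = EE B1 A9.
Offset 10: leading byte 0xE2 = 11100010 → 3-byte char #5 = E2 95 89.
Leading byte 0xE2 = 11100010 matches 1110xxxx → 3-byte sequence.
Byte 1: 0xE2 = 11100010, payload 0010 (4 bits).
Byte 2: 0x95 = 10010101 (10xxxxxx ✓), payload 010101.
Byte 3: 0x89 = 10001001 (10xxxxxx ✓), payload 001001.
Concatenate: 0010010101001001 = 0x2549 (16 bits → U+2549).

U+2549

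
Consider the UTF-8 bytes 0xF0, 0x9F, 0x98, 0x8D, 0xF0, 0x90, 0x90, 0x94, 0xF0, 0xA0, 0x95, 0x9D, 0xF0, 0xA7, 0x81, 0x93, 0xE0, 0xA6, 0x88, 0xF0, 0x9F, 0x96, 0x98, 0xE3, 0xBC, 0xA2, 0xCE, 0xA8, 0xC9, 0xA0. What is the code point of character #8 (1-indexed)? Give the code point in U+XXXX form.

Offset 0: leading byte 0xF0 = 11110000 → 4-byte char #1 = F0 9F 98 8D.
Offset 4: leading byte 0xF0 = 11110000 → 4-byte char #2 = F0 90 90 94.
Offset 8: leading byte 0xF0 = 11110000 → 4-byte char #3 = F0 A0 95 9D.
Offset 12: leading byte 0xF0 = 11110000 → 4-byte char #4 = F0 A7 81 93.
Offset 16: leading byte 0xE0 = 11100000 → 3-byte char #5 = E0 A6 88.
Offset 19: leading byte 0xF0 = 11110000 → 4-byte char #6 = F0 9F 96 98.
Offset 23: leading byte 0xE3 = 11100011 → 3-byte char #7 = E3 BC A2.
Offset 26: leading byte 0xCE = 11001110 → 2-byte char #8 = CE A8.
Leading byte 0xCE = 11001110 matches 110xxxxx → 2-byte sequence.
Byte 1: 0xCE = 11001110, payload 01110 (5 bits).
Byte 2: 0xA8 = 10101000 (10xxxxxx ✓), payload 101000.
Concatenate: 01110101000 = 0x3A8 (11 bits → U+03A8).

U+03A8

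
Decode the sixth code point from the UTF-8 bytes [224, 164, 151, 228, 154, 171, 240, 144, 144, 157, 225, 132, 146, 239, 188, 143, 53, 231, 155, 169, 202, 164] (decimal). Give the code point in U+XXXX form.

Offset 0: leading byte 0xE0 = 11100000 → 3-byte char #1 = E0 A4 97.
Offset 3: leading byte 0xE4 = 11100100 → 3-byte char #2 = E4 9A AB.
Offset 6: leading byte 0xF0 = 11110000 → 4-byte char #3 = F0 90 90 9D.
Offset 10: leading byte 0xE1 = 11100001 → 3-byte char #4 = E1 84 92.
Offset 13: leading byte 0xEF = 11101111 → 3-byte char #5 = EF BC 8F.
Offset 16: leading byte 0x35 = 00110101 → 1-byte char #6 = 35.
Leading byte 0x35 = 00110101 matches 0xxxxxxx → 1-byte sequence.
Byte 1: 0x35 = 00110101, payload 0110101 (7 bits).
Concatenate: 0110101 = 0x35 (7 bits → U+0035).

U+0035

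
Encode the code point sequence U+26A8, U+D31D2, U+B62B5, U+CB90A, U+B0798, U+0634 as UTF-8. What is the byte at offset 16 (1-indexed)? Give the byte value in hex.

1-indexed offset 16 is 0-indexed offset 15.
U+26A8 → 3-byte form E2 9A A8 at offsets 0–2.
U+D31D2 → 4-byte form F3 93 87 92 at offsets 3–6.
U+B62B5 → 4-byte form F2 B6 8A B5 at offsets 7–10.
U+CB90A → 4-byte form F3 8B A4 8A at offsets 11–14.
U+B0798 → 4-byte form F2 B0 9E 98 at offsets 15–18.
Offset 15 falls in char 5's range; it's byte 1 of F2 B0 9E 98 = 0xF2.

0xF2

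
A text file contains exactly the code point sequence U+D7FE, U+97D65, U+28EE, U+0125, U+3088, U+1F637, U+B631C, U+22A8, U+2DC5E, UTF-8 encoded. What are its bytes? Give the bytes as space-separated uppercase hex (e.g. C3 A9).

ED 9F BE F2 97 B5 A5 E2 A3 AE C4 A5 E3 82 88 F0 9F 98 B7 F2 B6 8C 9C E2 8A A8 F0 AD B1 9E

U+D7FE: 3-byte form → ED 9F BE.
U+97D65: 4-byte form → F2 97 B5 A5.
U+28EE: 3-byte form → E2 A3 AE.
U+0125: 2-byte form → C4 A5.
U+3088: 3-byte form → E3 82 88.
U+1F637: 4-byte form → F0 9F 98 B7.
U+B631C: 4-byte form → F2 B6 8C 9C.
U+22A8: 3-byte form → E2 8A A8.
U+2DC5E: 4-byte form → F0 AD B1 9E.
Concatenated (30 bytes): ED 9F BE F2 97 B5 A5 E2 A3 AE C4 A5 E3 82 88 F0 9F 98 B7 F2 B6 8C 9C E2 8A A8 F0 AD B1 9E.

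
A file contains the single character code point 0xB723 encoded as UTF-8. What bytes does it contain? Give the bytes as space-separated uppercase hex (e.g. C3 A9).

EB 9C A3

U+B723 = 0xB723 = 46883 decimal. In range U+0800–U+FFFF → 3-byte form: 1110xxxx 10xxxxxx 10xxxxxx.
Binary (16 bits): 1011011100100011.
Split 4+6+6: 1011 | 011100 | 100011.
Byte 1: 11101011 = 0xEB.
Byte 2: 10011100 = 0x9C.
Byte 3: 10100011 = 0xA3.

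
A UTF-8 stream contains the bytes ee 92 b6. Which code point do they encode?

Leading byte 0xEE = 11101110 matches 1110xxxx → 3-byte sequence.
Byte 1: 0xEE = 11101110, payload 1110 (4 bits).
Byte 2: 0x92 = 10010010 (10xxxxxx ✓), payload 010010.
Byte 3: 0xB6 = 10110110 (10xxxxxx ✓), payload 110110.
Concatenate: 1110010010110110 = 0xE4B6 (16 bits → U+E4B6).

U+E4B6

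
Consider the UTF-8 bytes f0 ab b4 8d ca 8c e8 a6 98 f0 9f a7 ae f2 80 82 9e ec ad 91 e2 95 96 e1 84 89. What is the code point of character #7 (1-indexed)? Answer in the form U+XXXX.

U+2556

Offset 0: leading byte 0xF0 = 11110000 → 4-byte char #1 = F0 AB B4 8D.
Offset 4: leading byte 0xCA = 11001010 → 2-byte char #2 = CA 8C.
Offset 6: leading byte 0xE8 = 11101000 → 3-byte char #3 = E8 A6 98.
Offset 9: leading byte 0xF0 = 11110000 → 4-byte char #4 = F0 9F A7 AE.
Offset 13: leading byte 0xF2 = 11110010 → 4-byte char #5 = F2 80 82 9E.
Offset 17: leading byte 0xEC = 11101100 → 3-byte char #6 = EC AD 91.
Offset 20: leading byte 0xE2 = 11100010 → 3-byte char #7 = E2 95 96.
Leading byte 0xE2 = 11100010 matches 1110xxxx → 3-byte sequence.
Byte 1: 0xE2 = 11100010, payload 0010 (4 bits).
Byte 2: 0x95 = 10010101 (10xxxxxx ✓), payload 010101.
Byte 3: 0x96 = 10010110 (10xxxxxx ✓), payload 010110.
Concatenate: 0010010101010110 = 0x2556 (16 bits → U+2556).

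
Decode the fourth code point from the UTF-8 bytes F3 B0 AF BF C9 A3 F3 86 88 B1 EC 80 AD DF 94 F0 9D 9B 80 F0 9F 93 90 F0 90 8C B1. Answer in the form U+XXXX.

U+C02D

Offset 0: leading byte 0xF3 = 11110011 → 4-byte char #1 = F3 B0 AF BF.
Offset 4: leading byte 0xC9 = 11001001 → 2-byte char #2 = C9 A3.
Offset 6: leading byte 0xF3 = 11110011 → 4-byte char #3 = F3 86 88 B1.
Offset 10: leading byte 0xEC = 11101100 → 3-byte char #4 = EC 80 AD.
Leading byte 0xEC = 11101100 matches 1110xxxx → 3-byte sequence.
Byte 1: 0xEC = 11101100, payload 1100 (4 bits).
Byte 2: 0x80 = 10000000 (10xxxxxx ✓), payload 000000.
Byte 3: 0xAD = 10101101 (10xxxxxx ✓), payload 101101.
Concatenate: 1100000000101101 = 0xC02D (16 bits → U+C02D).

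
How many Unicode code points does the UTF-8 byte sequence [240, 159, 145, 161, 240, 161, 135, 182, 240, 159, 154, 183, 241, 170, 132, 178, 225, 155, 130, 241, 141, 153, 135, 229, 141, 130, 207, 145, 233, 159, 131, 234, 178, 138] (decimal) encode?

10

Byte at offset 0: 0xF0 = 11110000 → 4-byte char (#1). Advance 4.
Byte at offset 4: 0xF0 = 11110000 → 4-byte char (#2). Advance 4.
Byte at offset 8: 0xF0 = 11110000 → 4-byte char (#3). Advance 4.
Byte at offset 12: 0xF1 = 11110001 → 4-byte char (#4). Advance 4.
Byte at offset 16: 0xE1 = 11100001 → 3-byte char (#5). Advance 3.
Byte at offset 19: 0xF1 = 11110001 → 4-byte char (#6). Advance 4.
Byte at offset 23: 0xE5 = 11100101 → 3-byte char (#7). Advance 3.
Byte at offset 26: 0xCF = 11001111 → 2-byte char (#8). Advance 2.
Byte at offset 28: 0xE9 = 11101001 → 3-byte char (#9). Advance 3.
Byte at offset 31: 0xEA = 11101010 → 3-byte char (#10). Advance 3.
Reached end at offset 34 after 10 code points.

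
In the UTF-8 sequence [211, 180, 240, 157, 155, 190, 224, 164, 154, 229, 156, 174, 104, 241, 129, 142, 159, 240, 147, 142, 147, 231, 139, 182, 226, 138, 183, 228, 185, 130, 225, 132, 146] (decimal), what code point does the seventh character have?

U+13393

Offset 0: leading byte 0xD3 = 11010011 → 2-byte char #1 = D3 B4.
Offset 2: leading byte 0xF0 = 11110000 → 4-byte char #2 = F0 9D 9B BE.
Offset 6: leading byte 0xE0 = 11100000 → 3-byte char #3 = E0 A4 9A.
Offset 9: leading byte 0xE5 = 11100101 → 3-byte char #4 = E5 9C AE.
Offset 12: leading byte 0x68 = 01101000 → 1-byte char #5 = 68.
Offset 13: leading byte 0xF1 = 11110001 → 4-byte char #6 = F1 81 8E 9F.
Offset 17: leading byte 0xF0 = 11110000 → 4-byte char #7 = F0 93 8E 93.
Leading byte 0xF0 = 11110000 matches 11110xxx → 4-byte sequence.
Byte 1: 0xF0 = 11110000, payload 000 (3 bits).
Byte 2: 0x93 = 10010011 (10xxxxxx ✓), payload 010011.
Byte 3: 0x8E = 10001110 (10xxxxxx ✓), payload 001110.
Byte 4: 0x93 = 10010011 (10xxxxxx ✓), payload 010011.
Concatenate: 000010011001110010011 = 0x13393 (21 bits → U+13393).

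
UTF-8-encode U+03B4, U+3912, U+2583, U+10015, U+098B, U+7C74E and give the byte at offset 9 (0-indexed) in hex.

U+03B4 → 2-byte form CE B4 at offsets 0–1.
U+3912 → 3-byte form E3 A4 92 at offsets 2–4.
U+2583 → 3-byte form E2 96 83 at offsets 5–7.
U+10015 → 4-byte form F0 90 80 95 at offsets 8–11.
Offset 9 falls in char 4's range; it's byte 2 of F0 90 80 95 = 0x90.

0x90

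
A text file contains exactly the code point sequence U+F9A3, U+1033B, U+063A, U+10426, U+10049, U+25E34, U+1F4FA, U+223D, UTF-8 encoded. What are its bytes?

U+F9A3: 3-byte form → EF A6 A3.
U+1033B: 4-byte form → F0 90 8C BB.
U+063A: 2-byte form → D8 BA.
U+10426: 4-byte form → F0 90 90 A6.
U+10049: 4-byte form → F0 90 81 89.
U+25E34: 4-byte form → F0 A5 B8 B4.
U+1F4FA: 4-byte form → F0 9F 93 BA.
U+223D: 3-byte form → E2 88 BD.
Concatenated (28 bytes): EF A6 A3 F0 90 8C BB D8 BA F0 90 90 A6 F0 90 81 89 F0 A5 B8 B4 F0 9F 93 BA E2 88 BD.

EF A6 A3 F0 90 8C BB D8 BA F0 90 90 A6 F0 90 81 89 F0 A5 B8 B4 F0 9F 93 BA E2 88 BD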